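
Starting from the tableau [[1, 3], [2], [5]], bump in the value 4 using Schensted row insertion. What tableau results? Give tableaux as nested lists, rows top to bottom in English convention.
[[1, 3, 4], [2], [5]]

4 is larger than every entry of row 1, so it is appended to row 1. The new tableau is [[1, 3, 4], [2], [5]].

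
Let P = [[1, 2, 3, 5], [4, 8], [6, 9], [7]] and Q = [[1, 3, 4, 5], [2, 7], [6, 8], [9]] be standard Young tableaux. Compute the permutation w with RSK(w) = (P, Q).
Reverse the RSK construction: for i from n down to 1, find the cell of Q containing i, remove the entry at that cell from P, and reverse-bump it up through P; the value ejected from row 1 is w(i).

Step i=9: Q has 9 at row 4, column 1; remove 7 from row 4 of P and reverse-bump: 7 enters row 3 and ejects 6; 6 enters row 2 and ejects 4; 4 enters row 1 and ejects 3. So w(9) = 3. P is now [[1, 2, 4, 5], [6, 8], [7, 9]].
Step i=8: Q has 8 at row 3, column 2; remove 9 from row 3 of P and reverse-bump: 9 enters row 2 and ejects 8; 8 enters row 1 and ejects 5. So w(8) = 5. P is now [[1, 2, 4, 8], [6, 9], [7]].
Step i=7: Q has 7 at row 2, column 2; remove 9 from row 2 of P and reverse-bump: 9 enters row 1 and ejects 8. So w(7) = 8. P is now [[1, 2, 4, 9], [6], [7]].
Step i=6: Q has 6 at row 3, column 1; remove 7 from row 3 of P and reverse-bump: 7 enters row 2 and ejects 6; 6 enters row 1 and ejects 4. So w(6) = 4. P is now [[1, 2, 6, 9], [7]].
Step i=5: Q has 5 at row 1, column 4; remove that cell from P, ejecting 9. So w(5) = 9. P is now [[1, 2, 6], [7]].
Step i=4: Q has 4 at row 1, column 3; remove that cell from P, ejecting 6. So w(4) = 6. P is now [[1, 2], [7]].
Step i=3: Q has 3 at row 1, column 2; remove that cell from P, ejecting 2. So w(3) = 2. P is now [[1], [7]].
Step i=2: Q has 2 at row 2, column 1; remove 7 from row 2 of P and reverse-bump: 7 enters row 1 and ejects 1. So w(2) = 1. P is now [[7]].
Step i=1: Q has 1 at row 1, column 1; remove that cell from P, ejecting 7. So w(1) = 7. P is now [].

So w = 7 1 2 6 9 4 8 5 3.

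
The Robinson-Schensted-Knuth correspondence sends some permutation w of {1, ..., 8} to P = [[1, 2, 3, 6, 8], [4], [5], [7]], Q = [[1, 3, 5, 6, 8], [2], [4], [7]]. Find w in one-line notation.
7 1 5 2 4 6 3 8

Reverse RSK: for i = n, n-1, ..., 1, locate i in Q, remove the corresponding corner cell from P, and reverse-bump its entry up through P; the value ejected from row 1 is w(i).

So w = 7 1 5 2 4 6 3 8.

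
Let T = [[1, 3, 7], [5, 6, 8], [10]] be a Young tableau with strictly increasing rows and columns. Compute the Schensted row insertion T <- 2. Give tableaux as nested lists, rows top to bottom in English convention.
[[1, 2, 7], [3, 6, 8], [5], [10]]

In row 1, 2 replaces 3 (the leftmost entry greater than 2); 3 is bumped to row 2. In row 2, 3 replaces 5 (the leftmost entry greater than 3); 5 is bumped to row 3. In row 3, 5 replaces 10 (the leftmost entry greater than 5); 10 is bumped to row 4. 10 starts a new row 4. The new tableau is [[1, 2, 7], [3, 6, 8], [5], [10]].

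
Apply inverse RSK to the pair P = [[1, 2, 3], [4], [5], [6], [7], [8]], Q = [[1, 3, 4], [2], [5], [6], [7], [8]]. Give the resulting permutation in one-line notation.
8 1 2 7 6 5 4 3

Reverse the RSK construction: for i from n down to 1, find the cell of Q containing i, remove the entry at that cell from P, and reverse-bump it up through P; the value ejected from row 1 is w(i).

Step i=8: Q has 8 at row 6, column 1; remove 8 from row 6 of P and reverse-bump: 8 enters row 5 and ejects 7; 7 enters row 4 and ejects 6; 6 enters row 3 and ejects 5; 5 enters row 2 and ejects 4; 4 enters row 1 and ejects 3. So w(8) = 3. P is now [[1, 2, 4], [5], [6], [7], [8]].
Step i=7: Q has 7 at row 5, column 1; remove 8 from row 5 of P and reverse-bump: 8 enters row 4 and ejects 7; 7 enters row 3 and ejects 6; 6 enters row 2 and ejects 5; 5 enters row 1 and ejects 4. So w(7) = 4. P is now [[1, 2, 5], [6], [7], [8]].
Step i=6: Q has 6 at row 4, column 1; remove 8 from row 4 of P and reverse-bump: 8 enters row 3 and ejects 7; 7 enters row 2 and ejects 6; 6 enters row 1 and ejects 5. So w(6) = 5. P is now [[1, 2, 6], [7], [8]].
Step i=5: Q has 5 at row 3, column 1; remove 8 from row 3 of P and reverse-bump: 8 enters row 2 and ejects 7; 7 enters row 1 and ejects 6. So w(5) = 6. P is now [[1, 2, 7], [8]].
Step i=4: Q has 4 at row 1, column 3; remove that cell from P, ejecting 7. So w(4) = 7. P is now [[1, 2], [8]].
Step i=3: Q has 3 at row 1, column 2; remove that cell from P, ejecting 2. So w(3) = 2. P is now [[1], [8]].
Step i=2: Q has 2 at row 2, column 1; remove 8 from row 2 of P and reverse-bump: 8 enters row 1 and ejects 1. So w(2) = 1. P is now [[8]].
Step i=1: Q has 1 at row 1, column 1; remove that cell from P, ejecting 8. So w(1) = 8. P is now [].

So w = 8 1 2 7 6 5 4 3.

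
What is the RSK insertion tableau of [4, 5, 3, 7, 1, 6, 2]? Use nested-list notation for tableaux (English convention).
P = [[1, 2, 6], [3, 5], [4, 7]]

Insert 4: appended to row 1. P = [[4]].
Insert 5: appended to row 1. P = [[4, 5]].
Insert 3: 3 bumps 4 from row 1; 4 starts row 2. P = [[3, 5], [4]].
Insert 7: appended to row 1. P = [[3, 5, 7], [4]].
Insert 1: 1 bumps 3 from row 1; 3 bumps 4 from row 2; 4 starts row 3. P = [[1, 5, 7], [3], [4]].
Insert 6: 6 bumps 7 from row 1; 7 appends to row 2. P = [[1, 5, 6], [3, 7], [4]].
Insert 2: 2 bumps 5 from row 1; 5 bumps 7 from row 2; 7 appends to row 3. P = [[1, 2, 6], [3, 5], [4, 7]].

So P = [[1, 2, 6], [3, 5], [4, 7]].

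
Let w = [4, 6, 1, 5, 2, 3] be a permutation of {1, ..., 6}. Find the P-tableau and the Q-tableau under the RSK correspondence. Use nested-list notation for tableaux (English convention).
P = [[1, 2, 3], [4, 5], [6]], Q = [[1, 2, 6], [3, 4], [5]]

Insert each entry of the permutation into P by Schensted row insertion, recording in Q the position of each new cell.

After inserting 4: P = [[4]].
After inserting 6: P = [[4, 6]].
After inserting 1: P = [[1, 6], [4]].
After inserting 5: P = [[1, 5], [4, 6]].
After inserting 2: P = [[1, 2], [4, 5], [6]].
After inserting 3: P = [[1, 2, 3], [4, 5], [6]].

So P = [[1, 2, 3], [4, 5], [6]], Q = [[1, 2, 6], [3, 4], [5]].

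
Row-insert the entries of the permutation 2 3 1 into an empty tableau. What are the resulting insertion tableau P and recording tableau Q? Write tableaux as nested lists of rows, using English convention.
Insert each entry of the permutation into P by Schensted row insertion, recording in Q the position of each new cell.

Insert 2: appended to row 1. P = [[2]], Q = [[1]].
Insert 3: appended to row 1. P = [[2, 3]], Q = [[1, 2]].
Insert 1: 1 bumps 2 from row 1; 2 starts row 2. P = [[1, 3], [2]], Q = [[1, 2], [3]].

So P = [[1, 3], [2]], Q = [[1, 2], [3]].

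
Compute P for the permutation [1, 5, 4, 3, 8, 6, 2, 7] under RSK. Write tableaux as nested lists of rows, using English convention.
After inserting 1: P = [[1]].
After inserting 5: P = [[1, 5]].
After inserting 4: P = [[1, 4], [5]].
After inserting 3: P = [[1, 3], [4], [5]].
After inserting 8: P = [[1, 3, 8], [4], [5]].
After inserting 6: P = [[1, 3, 6], [4, 8], [5]].
After inserting 2: P = [[1, 2, 6], [3, 8], [4], [5]].
After inserting 7: P = [[1, 2, 6, 7], [3, 8], [4], [5]].

So P = [[1, 2, 6, 7], [3, 8], [4], [5]].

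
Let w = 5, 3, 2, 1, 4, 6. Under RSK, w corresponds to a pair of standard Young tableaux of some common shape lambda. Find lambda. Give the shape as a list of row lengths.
[3, 1, 1, 1]

Row-insert each entry into an empty tableau.

After inserting 5: P = [[5]].
After inserting 3: P = [[3], [5]].
After inserting 2: P = [[2], [3], [5]].
After inserting 1: P = [[1], [2], [3], [5]].
After inserting 4: P = [[1, 4], [2], [3], [5]].
After inserting 6: P = [[1, 4, 6], [2], [3], [5]].

The final insertion tableau P = [[1, 4, 6], [2], [3], [5]] has shape [3, 1, 1, 1].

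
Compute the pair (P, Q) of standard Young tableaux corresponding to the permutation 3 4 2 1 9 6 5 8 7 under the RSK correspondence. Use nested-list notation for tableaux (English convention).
Insert each entry of the permutation into P by Schensted row insertion, recording in Q the position of each new cell.

Insert 3: appended to row 1. P = [[3]].
Insert 4: appended to row 1. P = [[3, 4]].
Insert 2: 2 bumps 3 from row 1; 3 starts row 2. P = [[2, 4], [3]].
Insert 1: 1 bumps 2 from row 1; 2 bumps 3 from row 2; 3 starts row 3. P = [[1, 4], [2], [3]].
Insert 9: appended to row 1. P = [[1, 4, 9], [2], [3]].
Insert 6: 6 bumps 9 from row 1; 9 appends to row 2. P = [[1, 4, 6], [2, 9], [3]].
Insert 5: 5 bumps 6 from row 1; 6 bumps 9 from row 2; 9 appends to row 3. P = [[1, 4, 5], [2, 6], [3, 9]].
Insert 8: appended to row 1. P = [[1, 4, 5, 8], [2, 6], [3, 9]].
Insert 7: 7 bumps 8 from row 1; 8 appends to row 2. P = [[1, 4, 5, 7], [2, 6, 8], [3, 9]].

So P = [[1, 4, 5, 7], [2, 6, 8], [3, 9]], Q = [[1, 2, 5, 8], [3, 6, 9], [4, 7]].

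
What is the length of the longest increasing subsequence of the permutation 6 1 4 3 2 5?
3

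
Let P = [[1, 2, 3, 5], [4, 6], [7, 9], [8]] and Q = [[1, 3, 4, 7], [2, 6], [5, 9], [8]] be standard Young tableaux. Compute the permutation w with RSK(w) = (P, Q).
Reverse the RSK construction: for i from n down to 1, find the cell of Q containing i, remove the entry at that cell from P, and reverse-bump it up through P; the value ejected from row 1 is w(i).

Step i=9: Q has 9 at row 3, column 2; remove 9 from row 3 of P and reverse-bump: 9 enters row 2 and ejects 6; 6 enters row 1 and ejects 5. So w(9) = 5. P is now [[1, 2, 3, 6], [4, 9], [7], [8]].
Step i=8: Q has 8 at row 4, column 1; remove 8 from row 4 of P and reverse-bump: 8 enters row 3 and ejects 7; 7 enters row 2 and ejects 4; 4 enters row 1 and ejects 3. So w(8) = 3. P is now [[1, 2, 4, 6], [7, 9], [8]].
Step i=7: Q has 7 at row 1, column 4; remove that cell from P, ejecting 6. So w(7) = 6. P is now [[1, 2, 4], [7, 9], [8]].
Step i=6: Q has 6 at row 2, column 2; remove 9 from row 2 of P and reverse-bump: 9 enters row 1 and ejects 4. So w(6) = 4. P is now [[1, 2, 9], [7], [8]].
Step i=5: Q has 5 at row 3, column 1; remove 8 from row 3 of P and reverse-bump: 8 enters row 2 and ejects 7; 7 enters row 1 and ejects 2. So w(5) = 2. P is now [[1, 7, 9], [8]].
Step i=4: Q has 4 at row 1, column 3; remove that cell from P, ejecting 9. So w(4) = 9. P is now [[1, 7], [8]].
Step i=3: Q has 3 at row 1, column 2; remove that cell from P, ejecting 7. So w(3) = 7. P is now [[1], [8]].
Step i=2: Q has 2 at row 2, column 1; remove 8 from row 2 of P and reverse-bump: 8 enters row 1 and ejects 1. So w(2) = 1. P is now [[8]].
Step i=1: Q has 1 at row 1, column 1; remove that cell from P, ejecting 8. So w(1) = 8. P is now [].

So w = 8 1 7 9 2 4 6 3 5.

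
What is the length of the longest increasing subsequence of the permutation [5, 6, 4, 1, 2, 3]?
3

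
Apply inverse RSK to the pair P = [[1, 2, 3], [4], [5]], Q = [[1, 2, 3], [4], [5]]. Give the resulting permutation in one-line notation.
Reverse the RSK construction: for i from n down to 1, find the cell of Q containing i, remove the entry at that cell from P, and reverse-bump it up through P; the value ejected from row 1 is w(i).

Step i=5: Q has 5 at row 3, column 1; remove 5 from row 3 of P and reverse-bump: 5 enters row 2 and ejects 4; 4 enters row 1 and ejects 3. So w(5) = 3. P is now [[1, 2, 4], [5]].
Step i=4: Q has 4 at row 2, column 1; remove 5 from row 2 of P and reverse-bump: 5 enters row 1 and ejects 4. So w(4) = 4. P is now [[1, 2, 5]].
Step i=3: Q has 3 at row 1, column 3; remove that cell from P, ejecting 5. So w(3) = 5. P is now [[1, 2]].
Step i=2: Q has 2 at row 1, column 2; remove that cell from P, ejecting 2. So w(2) = 2. P is now [[1]].
Step i=1: Q has 1 at row 1, column 1; remove that cell from P, ejecting 1. So w(1) = 1. P is now [].

So w = 1 2 5 4 3.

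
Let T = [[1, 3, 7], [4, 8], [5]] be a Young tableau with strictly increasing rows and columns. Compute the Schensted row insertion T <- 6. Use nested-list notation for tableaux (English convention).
[[1, 3, 6], [4, 7], [5, 8]]

In row 1, 6 replaces 7 (the leftmost entry greater than 6); 7 is bumped to row 2. In row 2, 7 replaces 8 (the leftmost entry greater than 7); 8 is bumped to row 3. 8 is appended to row 3. The new tableau is [[1, 3, 6], [4, 7], [5, 8]].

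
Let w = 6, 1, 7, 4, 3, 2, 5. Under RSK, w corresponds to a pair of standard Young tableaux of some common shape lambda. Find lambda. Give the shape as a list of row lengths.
[3, 2, 1, 1]

Row-insert each entry into an empty tableau.

After inserting 6: P = [[6]].
After inserting 1: P = [[1], [6]].
After inserting 7: P = [[1, 7], [6]].
After inserting 4: P = [[1, 4], [6, 7]].
After inserting 3: P = [[1, 3], [4, 7], [6]].
After inserting 2: P = [[1, 2], [3, 7], [4], [6]].
After inserting 5: P = [[1, 2, 5], [3, 7], [4], [6]].

The final insertion tableau P = [[1, 2, 5], [3, 7], [4], [6]] has shape [3, 2, 1, 1].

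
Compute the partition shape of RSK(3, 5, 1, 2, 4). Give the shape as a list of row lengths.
Row-insert each entry into an empty tableau.

After inserting 3: P = [[3]].
After inserting 5: P = [[3, 5]].
After inserting 1: P = [[1, 5], [3]].
After inserting 2: P = [[1, 2], [3, 5]].
After inserting 4: P = [[1, 2, 4], [3, 5]].

The final insertion tableau P = [[1, 2, 4], [3, 5]] has shape [3, 2].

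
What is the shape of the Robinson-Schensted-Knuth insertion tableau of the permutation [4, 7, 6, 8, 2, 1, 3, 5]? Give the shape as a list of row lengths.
[3, 3, 1, 1]

Row-insert each entry into an empty tableau.

After inserting 4: P = [[4]].
After inserting 7: P = [[4, 7]].
After inserting 6: P = [[4, 6], [7]].
After inserting 8: P = [[4, 6, 8], [7]].
After inserting 2: P = [[2, 6, 8], [4], [7]].
After inserting 1: P = [[1, 6, 8], [2], [4], [7]].
After inserting 3: P = [[1, 3, 8], [2, 6], [4], [7]].
After inserting 5: P = [[1, 3, 5], [2, 6, 8], [4], [7]].

The final insertion tableau P = [[1, 3, 5], [2, 6, 8], [4], [7]] has shape [3, 3, 1, 1].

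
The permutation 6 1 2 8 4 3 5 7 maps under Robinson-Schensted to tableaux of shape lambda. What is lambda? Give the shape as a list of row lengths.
Row-insert each entry into an empty tableau.

After inserting 6: P = [[6]].
After inserting 1: P = [[1], [6]].
After inserting 2: P = [[1, 2], [6]].
After inserting 8: P = [[1, 2, 8], [6]].
After inserting 4: P = [[1, 2, 4], [6, 8]].
After inserting 3: P = [[1, 2, 3], [4, 8], [6]].
After inserting 5: P = [[1, 2, 3, 5], [4, 8], [6]].
After inserting 7: P = [[1, 2, 3, 5, 7], [4, 8], [6]].

The final insertion tableau P = [[1, 2, 3, 5, 7], [4, 8], [6]] has shape [5, 2, 1].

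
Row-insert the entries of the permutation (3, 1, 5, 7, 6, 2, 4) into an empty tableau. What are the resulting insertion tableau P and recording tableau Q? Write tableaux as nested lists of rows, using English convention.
P = [[1, 2, 4], [3, 5, 6], [7]], Q = [[1, 3, 4], [2, 5, 7], [6]]

Insert each entry of the permutation into P by Schensted row insertion, recording in Q the position of each new cell.

Insert 3: appended to row 1. P = [[3]], Q = [[1]].
Insert 1: 1 bumps 3 from row 1; 3 starts row 2. P = [[1], [3]], Q = [[1], [2]].
Insert 5: appended to row 1. P = [[1, 5], [3]], Q = [[1, 3], [2]].
Insert 7: appended to row 1. P = [[1, 5, 7], [3]], Q = [[1, 3, 4], [2]].
Insert 6: 6 bumps 7 from row 1; 7 appends to row 2. P = [[1, 5, 6], [3, 7]], Q = [[1, 3, 4], [2, 5]].
Insert 2: 2 bumps 5 from row 1; 5 bumps 7 from row 2; 7 starts row 3. P = [[1, 2, 6], [3, 5], [7]], Q = [[1, 3, 4], [2, 5], [6]].
Insert 4: 4 bumps 6 from row 1; 6 appends to row 2. P = [[1, 2, 4], [3, 5, 6], [7]], Q = [[1, 3, 4], [2, 5, 7], [6]].

So P = [[1, 2, 4], [3, 5, 6], [7]], Q = [[1, 3, 4], [2, 5, 7], [6]].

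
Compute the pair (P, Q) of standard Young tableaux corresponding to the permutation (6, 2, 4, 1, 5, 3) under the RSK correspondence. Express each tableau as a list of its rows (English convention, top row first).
Insert each entry of the permutation into P by Schensted row insertion, recording in Q the position of each new cell.

Insert 6: appended to row 1. P = [[6]], Q = [[1]].
Insert 2: 2 bumps 6 from row 1; 6 starts row 2. P = [[2], [6]], Q = [[1], [2]].
Insert 4: appended to row 1. P = [[2, 4], [6]], Q = [[1, 3], [2]].
Insert 1: 1 bumps 2 from row 1; 2 bumps 6 from row 2; 6 starts row 3. P = [[1, 4], [2], [6]], Q = [[1, 3], [2], [4]].
Insert 5: appended to row 1. P = [[1, 4, 5], [2], [6]], Q = [[1, 3, 5], [2], [4]].
Insert 3: 3 bumps 4 from row 1; 4 appends to row 2. P = [[1, 3, 5], [2, 4], [6]], Q = [[1, 3, 5], [2, 6], [4]].

So P = [[1, 3, 5], [2, 4], [6]], Q = [[1, 3, 5], [2, 6], [4]].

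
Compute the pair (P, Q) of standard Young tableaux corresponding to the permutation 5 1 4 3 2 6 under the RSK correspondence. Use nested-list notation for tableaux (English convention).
Insert each entry of the permutation into P by Schensted row insertion, recording in Q the position of each new cell.

After inserting 5: P = [[5]].
After inserting 1: P = [[1], [5]].
After inserting 4: P = [[1, 4], [5]].
After inserting 3: P = [[1, 3], [4], [5]].
After inserting 2: P = [[1, 2], [3], [4], [5]].
After inserting 6: P = [[1, 2, 6], [3], [4], [5]].

So P = [[1, 2, 6], [3], [4], [5]], Q = [[1, 3, 6], [2], [4], [5]].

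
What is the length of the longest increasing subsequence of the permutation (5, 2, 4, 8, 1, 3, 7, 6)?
3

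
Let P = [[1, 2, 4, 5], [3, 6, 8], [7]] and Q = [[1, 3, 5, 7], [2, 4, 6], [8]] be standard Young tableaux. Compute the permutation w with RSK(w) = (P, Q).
Reverse RSK: for i = n, n-1, ..., 1, locate i in Q, remove the corresponding corner cell from P, and reverse-bump its entry up through P; the value ejected from row 1 is w(i).

So w = 3 1 7 2 8 4 6 5.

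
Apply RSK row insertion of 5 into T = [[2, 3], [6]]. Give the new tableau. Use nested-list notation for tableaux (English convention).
[[2, 3, 5], [6]]

5 is larger than every entry of row 1, so it is appended to row 1. The new tableau is [[2, 3, 5], [6]].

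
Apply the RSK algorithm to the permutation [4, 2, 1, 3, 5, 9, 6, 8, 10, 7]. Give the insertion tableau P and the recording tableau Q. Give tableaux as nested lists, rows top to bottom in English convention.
P = [[1, 3, 5, 6, 7, 10], [2, 8], [4, 9]], Q = [[1, 4, 5, 6, 8, 9], [2, 7], [3, 10]]

Insert each entry of the permutation into P by Schensted row insertion, recording in Q the position of each new cell.

Insert 4: appended to row 1. P = [[4]].
Insert 2: 2 bumps 4 from row 1; 4 starts row 2. P = [[2], [4]].
Insert 1: 1 bumps 2 from row 1; 2 bumps 4 from row 2; 4 starts row 3. P = [[1], [2], [4]].
Insert 3: appended to row 1. P = [[1, 3], [2], [4]].
Insert 5: appended to row 1. P = [[1, 3, 5], [2], [4]].
Insert 9: appended to row 1. P = [[1, 3, 5, 9], [2], [4]].
Insert 6: 6 bumps 9 from row 1; 9 appends to row 2. P = [[1, 3, 5, 6], [2, 9], [4]].
Insert 8: appended to row 1. P = [[1, 3, 5, 6, 8], [2, 9], [4]].
Insert 10: appended to row 1. P = [[1, 3, 5, 6, 8, 10], [2, 9], [4]].
Insert 7: 7 bumps 8 from row 1; 8 bumps 9 from row 2; 9 appends to row 3. P = [[1, 3, 5, 6, 7, 10], [2, 8], [4, 9]].

So P = [[1, 3, 5, 6, 7, 10], [2, 8], [4, 9]], Q = [[1, 4, 5, 6, 8, 9], [2, 7], [3, 10]].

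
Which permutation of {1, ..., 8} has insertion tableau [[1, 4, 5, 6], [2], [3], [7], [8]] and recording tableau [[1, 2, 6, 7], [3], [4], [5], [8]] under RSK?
Reverse the RSK construction: for i from n down to 1, find the cell of Q containing i, remove the entry at that cell from P, and reverse-bump it up through P; the value ejected from row 1 is w(i).

Step i=8: Q has 8 at row 5, column 1; remove 8 from row 5 of P and reverse-bump: 8 enters row 4 and ejects 7; 7 enters row 3 and ejects 3; 3 enters row 2 and ejects 2; 2 enters row 1 and ejects 1. So w(8) = 1. P is now [[2, 4, 5, 6], [3], [7], [8]].
Step i=7: Q has 7 at row 1, column 4; remove that cell from P, ejecting 6. So w(7) = 6. P is now [[2, 4, 5], [3], [7], [8]].
Step i=6: Q has 6 at row 1, column 3; remove that cell from P, ejecting 5. So w(6) = 5. P is now [[2, 4], [3], [7], [8]].
Step i=5: Q has 5 at row 4, column 1; remove 8 from row 4 of P and reverse-bump: 8 enters row 3 and ejects 7; 7 enters row 2 and ejects 3; 3 enters row 1 and ejects 2. So w(5) = 2. P is now [[3, 4], [7], [8]].
Step i=4: Q has 4 at row 3, column 1; remove 8 from row 3 of P and reverse-bump: 8 enters row 2 and ejects 7; 7 enters row 1 and ejects 4. So w(4) = 4. P is now [[3, 7], [8]].
Step i=3: Q has 3 at row 2, column 1; remove 8 from row 2 of P and reverse-bump: 8 enters row 1 and ejects 7. So w(3) = 7. P is now [[3, 8]].
Step i=2: Q has 2 at row 1, column 2; remove that cell from P, ejecting 8. So w(2) = 8. P is now [[3]].
Step i=1: Q has 1 at row 1, column 1; remove that cell from P, ejecting 3. So w(1) = 3. P is now [].

So w = 3 8 7 4 2 5 6 1.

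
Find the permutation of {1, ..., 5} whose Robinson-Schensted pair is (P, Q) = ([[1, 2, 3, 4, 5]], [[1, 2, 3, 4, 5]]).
1 2 3 4 5

Reverse the RSK construction: for i from n down to 1, find the cell of Q containing i, remove the entry at that cell from P, and reverse-bump it up through P; the value ejected from row 1 is w(i).

Step i=5: Q has 5 at row 1, column 5; remove that cell from P, ejecting 5. So w(5) = 5. P is now [[1, 2, 3, 4]].
Step i=4: Q has 4 at row 1, column 4; remove that cell from P, ejecting 4. So w(4) = 4. P is now [[1, 2, 3]].
Step i=3: Q has 3 at row 1, column 3; remove that cell from P, ejecting 3. So w(3) = 3. P is now [[1, 2]].
Step i=2: Q has 2 at row 1, column 2; remove that cell from P, ejecting 2. So w(2) = 2. P is now [[1]].
Step i=1: Q has 1 at row 1, column 1; remove that cell from P, ejecting 1. So w(1) = 1. P is now [].

So w = 1 2 3 4 5.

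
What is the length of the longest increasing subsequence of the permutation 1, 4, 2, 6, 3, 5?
4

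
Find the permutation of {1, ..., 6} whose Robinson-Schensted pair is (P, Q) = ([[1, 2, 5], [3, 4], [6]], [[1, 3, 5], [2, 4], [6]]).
Reverse the RSK construction: for i from n down to 1, find the cell of Q containing i, remove the entry at that cell from P, and reverse-bump it up through P; the value ejected from row 1 is w(i).

Step i=6: Q has 6 at row 3, column 1; remove 6 from row 3 of P and reverse-bump: 6 enters row 2 and ejects 4; 4 enters row 1 and ejects 2. So w(6) = 2. P is now [[1, 4, 5], [3, 6]].
Step i=5: Q has 5 at row 1, column 3; remove that cell from P, ejecting 5. So w(5) = 5. P is now [[1, 4], [3, 6]].
Step i=4: Q has 4 at row 2, column 2; remove 6 from row 2 of P and reverse-bump: 6 enters row 1 and ejects 4. So w(4) = 4. P is now [[1, 6], [3]].
Step i=3: Q has 3 at row 1, column 2; remove that cell from P, ejecting 6. So w(3) = 6. P is now [[1], [3]].
Step i=2: Q has 2 at row 2, column 1; remove 3 from row 2 of P and reverse-bump: 3 enters row 1 and ejects 1. So w(2) = 1. P is now [[3]].
Step i=1: Q has 1 at row 1, column 1; remove that cell from P, ejecting 3. So w(1) = 3. P is now [].

So w = 3 1 6 4 5 2.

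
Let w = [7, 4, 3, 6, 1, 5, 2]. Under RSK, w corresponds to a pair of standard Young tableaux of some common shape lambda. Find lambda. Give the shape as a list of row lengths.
[2, 2, 2, 1]

Row-insert each entry into an empty tableau.

After inserting 7: P = [[7]].
After inserting 4: P = [[4], [7]].
After inserting 3: P = [[3], [4], [7]].
After inserting 6: P = [[3, 6], [4], [7]].
After inserting 1: P = [[1, 6], [3], [4], [7]].
After inserting 5: P = [[1, 5], [3, 6], [4], [7]].
After inserting 2: P = [[1, 2], [3, 5], [4, 6], [7]].

The final insertion tableau P = [[1, 2], [3, 5], [4, 6], [7]] has shape [2, 2, 2, 1].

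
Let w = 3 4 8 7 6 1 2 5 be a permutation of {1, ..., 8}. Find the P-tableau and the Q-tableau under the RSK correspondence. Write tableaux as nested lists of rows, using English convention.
P = [[1, 2, 5], [3, 4, 6], [7], [8]], Q = [[1, 2, 3], [4, 7, 8], [5], [6]]

Insert each entry of the permutation into P by Schensted row insertion, recording in Q the position of each new cell.

After inserting 3: P = [[3]].
After inserting 4: P = [[3, 4]].
After inserting 8: P = [[3, 4, 8]].
After inserting 7: P = [[3, 4, 7], [8]].
After inserting 6: P = [[3, 4, 6], [7], [8]].
After inserting 1: P = [[1, 4, 6], [3], [7], [8]].
After inserting 2: P = [[1, 2, 6], [3, 4], [7], [8]].
After inserting 5: P = [[1, 2, 5], [3, 4, 6], [7], [8]].

So P = [[1, 2, 5], [3, 4, 6], [7], [8]], Q = [[1, 2, 3], [4, 7, 8], [5], [6]].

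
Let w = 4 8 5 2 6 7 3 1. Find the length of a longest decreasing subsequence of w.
4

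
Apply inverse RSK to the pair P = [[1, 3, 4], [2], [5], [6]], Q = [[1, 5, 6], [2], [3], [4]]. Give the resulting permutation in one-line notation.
Reverse the RSK construction: for i from n down to 1, find the cell of Q containing i, remove the entry at that cell from P, and reverse-bump it up through P; the value ejected from row 1 is w(i).

Step i=6: Q has 6 at row 1, column 3; remove that cell from P, ejecting 4. So w(6) = 4. P is now [[1, 3], [2], [5], [6]].
Step i=5: Q has 5 at row 1, column 2; remove that cell from P, ejecting 3. So w(5) = 3. P is now [[1], [2], [5], [6]].
Step i=4: Q has 4 at row 4, column 1; remove 6 from row 4 of P and reverse-bump: 6 enters row 3 and ejects 5; 5 enters row 2 and ejects 2; 2 enters row 1 and ejects 1. So w(4) = 1. P is now [[2], [5], [6]].
Step i=3: Q has 3 at row 3, column 1; remove 6 from row 3 of P and reverse-bump: 6 enters row 2 and ejects 5; 5 enters row 1 and ejects 2. So w(3) = 2. P is now [[5], [6]].
Step i=2: Q has 2 at row 2, column 1; remove 6 from row 2 of P and reverse-bump: 6 enters row 1 and ejects 5. So w(2) = 5. P is now [[6]].
Step i=1: Q has 1 at row 1, column 1; remove that cell from P, ejecting 6. So w(1) = 6. P is now [].

So w = 6 5 2 1 3 4.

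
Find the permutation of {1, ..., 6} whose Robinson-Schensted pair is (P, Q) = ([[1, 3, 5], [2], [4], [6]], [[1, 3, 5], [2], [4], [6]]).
Reverse the RSK construction: for i from n down to 1, find the cell of Q containing i, remove the entry at that cell from P, and reverse-bump it up through P; the value ejected from row 1 is w(i).

Step i=6: Q has 6 at row 4, column 1; remove 6 from row 4 of P and reverse-bump: 6 enters row 3 and ejects 4; 4 enters row 2 and ejects 2; 2 enters row 1 and ejects 1. So w(6) = 1. P is now [[2, 3, 5], [4], [6]].
Step i=5: Q has 5 at row 1, column 3; remove that cell from P, ejecting 5. So w(5) = 5. P is now [[2, 3], [4], [6]].
Step i=4: Q has 4 at row 3, column 1; remove 6 from row 3 of P and reverse-bump: 6 enters row 2 and ejects 4; 4 enters row 1 and ejects 3. So w(4) = 3. P is now [[2, 4], [6]].
Step i=3: Q has 3 at row 1, column 2; remove that cell from P, ejecting 4. So w(3) = 4. P is now [[2], [6]].
Step i=2: Q has 2 at row 2, column 1; remove 6 from row 2 of P and reverse-bump: 6 enters row 1 and ejects 2. So w(2) = 2. P is now [[6]].
Step i=1: Q has 1 at row 1, column 1; remove that cell from P, ejecting 6. So w(1) = 6. P is now [].

So w = 6 2 4 3 5 1.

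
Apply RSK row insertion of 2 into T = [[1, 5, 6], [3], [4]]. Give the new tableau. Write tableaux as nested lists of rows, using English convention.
In row 1, 2 replaces 5 (the leftmost entry greater than 2); 5 is bumped to row 2. 5 is appended to row 2. The new tableau is [[1, 2, 6], [3, 5], [4]].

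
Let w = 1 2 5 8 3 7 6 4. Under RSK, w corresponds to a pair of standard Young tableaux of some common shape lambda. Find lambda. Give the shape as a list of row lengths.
RSK row insertion gives P = [[1, 2, 3, 4], [5, 6], [7], [8]], which has shape [4, 2, 1, 1].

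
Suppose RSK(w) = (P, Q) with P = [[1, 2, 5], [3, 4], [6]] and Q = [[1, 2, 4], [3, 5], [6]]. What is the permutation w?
Reverse the RSK construction: for i from n down to 1, find the cell of Q containing i, remove the entry at that cell from P, and reverse-bump it up through P; the value ejected from row 1 is w(i).

Step i=6: Q has 6 at row 3, column 1; remove 6 from row 3 of P and reverse-bump: 6 enters row 2 and ejects 4; 4 enters row 1 and ejects 2. So w(6) = 2. P is now [[1, 4, 5], [3, 6]].
Step i=5: Q has 5 at row 2, column 2; remove 6 from row 2 of P and reverse-bump: 6 enters row 1 and ejects 5. So w(5) = 5. P is now [[1, 4, 6], [3]].
Step i=4: Q has 4 at row 1, column 3; remove that cell from P, ejecting 6. So w(4) = 6. P is now [[1, 4], [3]].
Step i=3: Q has 3 at row 2, column 1; remove 3 from row 2 of P and reverse-bump: 3 enters row 1 and ejects 1. So w(3) = 1. P is now [[3, 4]].
Step i=2: Q has 2 at row 1, column 2; remove that cell from P, ejecting 4. So w(2) = 4. P is now [[3]].
Step i=1: Q has 1 at row 1, column 1; remove that cell from P, ejecting 3. So w(1) = 3. P is now [].

So w = 3 4 1 6 5 2.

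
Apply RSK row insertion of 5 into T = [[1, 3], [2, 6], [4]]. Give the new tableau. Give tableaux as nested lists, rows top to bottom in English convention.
5 is larger than every entry of row 1, so it is appended to row 1. The new tableau is [[1, 3, 5], [2, 6], [4]].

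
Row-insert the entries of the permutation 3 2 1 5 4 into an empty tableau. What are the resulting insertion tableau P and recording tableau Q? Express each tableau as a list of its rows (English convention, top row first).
Insert each entry of the permutation into P by Schensted row insertion, recording in Q the position of each new cell.

Insert 3: appended to row 1. P = [[3]].
Insert 2: 2 bumps 3 from row 1; 3 starts row 2. P = [[2], [3]].
Insert 1: 1 bumps 2 from row 1; 2 bumps 3 from row 2; 3 starts row 3. P = [[1], [2], [3]].
Insert 5: appended to row 1. P = [[1, 5], [2], [3]].
Insert 4: 4 bumps 5 from row 1; 5 appends to row 2. P = [[1, 4], [2, 5], [3]].

So P = [[1, 4], [2, 5], [3]], Q = [[1, 4], [2, 5], [3]].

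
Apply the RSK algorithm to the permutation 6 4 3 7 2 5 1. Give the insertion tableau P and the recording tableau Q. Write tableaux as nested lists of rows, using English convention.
P = [[1, 5], [2, 7], [3], [4], [6]], Q = [[1, 4], [2, 6], [3], [5], [7]]

Insert each entry of the permutation into P by Schensted row insertion, recording in Q the position of each new cell.

Insert 6: appended to row 1. P = [[6]], Q = [[1]].
Insert 4: 4 bumps 6 from row 1; 6 starts row 2. P = [[4], [6]], Q = [[1], [2]].
Insert 3: 3 bumps 4 from row 1; 4 bumps 6 from row 2; 6 starts row 3. P = [[3], [4], [6]], Q = [[1], [2], [3]].
Insert 7: appended to row 1. P = [[3, 7], [4], [6]], Q = [[1, 4], [2], [3]].
Insert 2: 2 bumps 3 from row 1; 3 bumps 4 from row 2; 4 bumps 6 from row 3; 6 starts row 4. P = [[2, 7], [3], [4], [6]], Q = [[1, 4], [2], [3], [5]].
Insert 5: 5 bumps 7 from row 1; 7 appends to row 2. P = [[2, 5], [3, 7], [4], [6]], Q = [[1, 4], [2, 6], [3], [5]].
Insert 1: 1 bumps 2 from row 1; 2 bumps 3 from row 2; 3 bumps 4 from row 3; 4 bumps 6 from row 4; 6 starts row 5. P = [[1, 5], [2, 7], [3], [4], [6]], Q = [[1, 4], [2, 6], [3], [5], [7]].

So P = [[1, 5], [2, 7], [3], [4], [6]], Q = [[1, 4], [2, 6], [3], [5], [7]].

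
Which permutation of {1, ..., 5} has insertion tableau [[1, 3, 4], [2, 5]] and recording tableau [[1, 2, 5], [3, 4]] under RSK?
Reverse the RSK construction: for i from n down to 1, find the cell of Q containing i, remove the entry at that cell from P, and reverse-bump it up through P; the value ejected from row 1 is w(i).

Step i=5: Q has 5 at row 1, column 3; remove that cell from P, ejecting 4. So w(5) = 4. P is now [[1, 3], [2, 5]].
Step i=4: Q has 4 at row 2, column 2; remove 5 from row 2 of P and reverse-bump: 5 enters row 1 and ejects 3. So w(4) = 3. P is now [[1, 5], [2]].
Step i=3: Q has 3 at row 2, column 1; remove 2 from row 2 of P and reverse-bump: 2 enters row 1 and ejects 1. So w(3) = 1. P is now [[2, 5]].
Step i=2: Q has 2 at row 1, column 2; remove that cell from P, ejecting 5. So w(2) = 5. P is now [[2]].
Step i=1: Q has 1 at row 1, column 1; remove that cell from P, ejecting 2. So w(1) = 2. P is now [].

So w = 2 5 1 3 4.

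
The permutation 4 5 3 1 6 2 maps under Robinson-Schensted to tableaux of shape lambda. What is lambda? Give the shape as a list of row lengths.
Row-insert each entry into an empty tableau.

After inserting 4: P = [[4]].
After inserting 5: P = [[4, 5]].
After inserting 3: P = [[3, 5], [4]].
After inserting 1: P = [[1, 5], [3], [4]].
After inserting 6: P = [[1, 5, 6], [3], [4]].
After inserting 2: P = [[1, 2, 6], [3, 5], [4]].

The final insertion tableau P = [[1, 2, 6], [3, 5], [4]] has shape [3, 2, 1].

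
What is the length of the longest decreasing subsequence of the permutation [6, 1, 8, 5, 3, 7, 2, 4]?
4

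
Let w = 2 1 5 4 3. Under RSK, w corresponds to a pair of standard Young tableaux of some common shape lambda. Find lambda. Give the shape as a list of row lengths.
[2, 2, 1]

Row-insert each entry into an empty tableau.

After inserting 2: P = [[2]].
After inserting 1: P = [[1], [2]].
After inserting 5: P = [[1, 5], [2]].
After inserting 4: P = [[1, 4], [2, 5]].
After inserting 3: P = [[1, 3], [2, 4], [5]].

The final insertion tableau P = [[1, 3], [2, 4], [5]] has shape [2, 2, 1].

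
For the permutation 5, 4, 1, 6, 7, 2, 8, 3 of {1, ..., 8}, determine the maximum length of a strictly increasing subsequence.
4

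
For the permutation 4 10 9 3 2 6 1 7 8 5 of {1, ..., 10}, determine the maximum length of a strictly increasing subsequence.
4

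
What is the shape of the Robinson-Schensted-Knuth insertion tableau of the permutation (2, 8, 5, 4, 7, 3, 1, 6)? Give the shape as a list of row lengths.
[3, 2, 1, 1, 1]

Row-insert each entry into an empty tableau.

After inserting 2: P = [[2]].
After inserting 8: P = [[2, 8]].
After inserting 5: P = [[2, 5], [8]].
After inserting 4: P = [[2, 4], [5], [8]].
After inserting 7: P = [[2, 4, 7], [5], [8]].
After inserting 3: P = [[2, 3, 7], [4], [5], [8]].
After inserting 1: P = [[1, 3, 7], [2], [4], [5], [8]].
After inserting 6: P = [[1, 3, 6], [2, 7], [4], [5], [8]].

The final insertion tableau P = [[1, 3, 6], [2, 7], [4], [5], [8]] has shape [3, 2, 1, 1, 1].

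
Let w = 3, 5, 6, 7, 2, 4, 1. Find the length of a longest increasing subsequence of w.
4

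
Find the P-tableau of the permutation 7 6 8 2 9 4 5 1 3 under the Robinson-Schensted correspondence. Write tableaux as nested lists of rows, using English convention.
P = [[1, 3, 5], [2, 4, 9], [6, 8], [7]]

Insert 7: appended to row 1. P = [[7]].
Insert 6: 6 bumps 7 from row 1; 7 starts row 2. P = [[6], [7]].
Insert 8: appended to row 1. P = [[6, 8], [7]].
Insert 2: 2 bumps 6 from row 1; 6 bumps 7 from row 2; 7 starts row 3. P = [[2, 8], [6], [7]].
Insert 9: appended to row 1. P = [[2, 8, 9], [6], [7]].
Insert 4: 4 bumps 8 from row 1; 8 appends to row 2. P = [[2, 4, 9], [6, 8], [7]].
Insert 5: 5 bumps 9 from row 1; 9 appends to row 2. P = [[2, 4, 5], [6, 8, 9], [7]].
Insert 1: 1 bumps 2 from row 1; 2 bumps 6 from row 2; 6 bumps 7 from row 3; 7 starts row 4. P = [[1, 4, 5], [2, 8, 9], [6], [7]].
Insert 3: 3 bumps 4 from row 1; 4 bumps 8 from row 2; 8 appends to row 3. P = [[1, 3, 5], [2, 4, 9], [6, 8], [7]].

So P = [[1, 3, 5], [2, 4, 9], [6, 8], [7]].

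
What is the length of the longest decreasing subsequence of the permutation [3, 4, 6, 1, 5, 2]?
3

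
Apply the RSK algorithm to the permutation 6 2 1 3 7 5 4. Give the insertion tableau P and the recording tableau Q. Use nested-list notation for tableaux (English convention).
Insert each entry of the permutation into P by Schensted row insertion, recording in Q the position of each new cell.

Insert 6: appended to row 1. P = [[6]].
Insert 2: 2 bumps 6 from row 1; 6 starts row 2. P = [[2], [6]].
Insert 1: 1 bumps 2 from row 1; 2 bumps 6 from row 2; 6 starts row 3. P = [[1], [2], [6]].
Insert 3: appended to row 1. P = [[1, 3], [2], [6]].
Insert 7: appended to row 1. P = [[1, 3, 7], [2], [6]].
Insert 5: 5 bumps 7 from row 1; 7 appends to row 2. P = [[1, 3, 5], [2, 7], [6]].
Insert 4: 4 bumps 5 from row 1; 5 bumps 7 from row 2; 7 appends to row 3. P = [[1, 3, 4], [2, 5], [6, 7]].

So P = [[1, 3, 4], [2, 5], [6, 7]], Q = [[1, 4, 5], [2, 6], [3, 7]].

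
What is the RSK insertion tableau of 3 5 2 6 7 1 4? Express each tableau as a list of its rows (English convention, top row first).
P = [[1, 4, 6, 7], [2, 5], [3]]

Insert 3: appended to row 1. P = [[3]].
Insert 5: appended to row 1. P = [[3, 5]].
Insert 2: 2 bumps 3 from row 1; 3 starts row 2. P = [[2, 5], [3]].
Insert 6: appended to row 1. P = [[2, 5, 6], [3]].
Insert 7: appended to row 1. P = [[2, 5, 6, 7], [3]].
Insert 1: 1 bumps 2 from row 1; 2 bumps 3 from row 2; 3 starts row 3. P = [[1, 5, 6, 7], [2], [3]].
Insert 4: 4 bumps 5 from row 1; 5 appends to row 2. P = [[1, 4, 6, 7], [2, 5], [3]].

So P = [[1, 4, 6, 7], [2, 5], [3]].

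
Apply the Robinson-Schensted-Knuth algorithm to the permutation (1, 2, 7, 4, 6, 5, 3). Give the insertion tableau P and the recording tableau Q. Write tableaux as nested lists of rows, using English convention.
P = [[1, 2, 3, 5], [4], [6], [7]], Q = [[1, 2, 3, 5], [4], [6], [7]]

Insert each entry of the permutation into P by Schensted row insertion, recording in Q the position of each new cell.

Insert 1: appended to row 1. P = [[1]].
Insert 2: appended to row 1. P = [[1, 2]].
Insert 7: appended to row 1. P = [[1, 2, 7]].
Insert 4: 4 bumps 7 from row 1; 7 starts row 2. P = [[1, 2, 4], [7]].
Insert 6: appended to row 1. P = [[1, 2, 4, 6], [7]].
Insert 5: 5 bumps 6 from row 1; 6 bumps 7 from row 2; 7 starts row 3. P = [[1, 2, 4, 5], [6], [7]].
Insert 3: 3 bumps 4 from row 1; 4 bumps 6 from row 2; 6 bumps 7 from row 3; 7 starts row 4. P = [[1, 2, 3, 5], [4], [6], [7]].

So P = [[1, 2, 3, 5], [4], [6], [7]], Q = [[1, 2, 3, 5], [4], [6], [7]].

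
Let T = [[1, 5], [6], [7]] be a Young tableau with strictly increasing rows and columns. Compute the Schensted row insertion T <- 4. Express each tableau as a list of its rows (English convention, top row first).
In row 1, 4 replaces 5 (the leftmost entry greater than 4); 5 is bumped to row 2. In row 2, 5 replaces 6 (the leftmost entry greater than 5); 6 is bumped to row 3. In row 3, 6 replaces 7 (the leftmost entry greater than 6); 7 is bumped to row 4. 7 starts a new row 4. The new tableau is [[1, 4], [5], [6], [7]].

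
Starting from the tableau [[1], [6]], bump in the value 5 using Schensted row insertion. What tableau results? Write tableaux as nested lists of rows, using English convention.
5 is larger than every entry of row 1, so it is appended to row 1. The new tableau is [[1, 5], [6]].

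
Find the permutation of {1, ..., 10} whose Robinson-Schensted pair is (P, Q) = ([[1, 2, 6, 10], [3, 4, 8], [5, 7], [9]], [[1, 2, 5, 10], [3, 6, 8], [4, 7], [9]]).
Reverse the RSK construction: for i from n down to 1, find the cell of Q containing i, remove the entry at that cell from P, and reverse-bump it up through P; the value ejected from row 1 is w(i).

Step i=10: Q has 10 at row 1, column 4; remove that cell from P, ejecting 10. So w(10) = 10. P is now [[1, 2, 6], [3, 4, 8], [5, 7], [9]].
Step i=9: Q has 9 at row 4, column 1; remove 9 from row 4 of P and reverse-bump: 9 enters row 3 and ejects 7; 7 enters row 2 and ejects 4; 4 enters row 1 and ejects 2. So w(9) = 2. P is now [[1, 4, 6], [3, 7, 8], [5, 9]].
Step i=8: Q has 8 at row 2, column 3; remove 8 from row 2 of P and reverse-bump: 8 enters row 1 and ejects 6. So w(8) = 6. P is now [[1, 4, 8], [3, 7], [5, 9]].
Step i=7: Q has 7 at row 3, column 2; remove 9 from row 3 of P and reverse-bump: 9 enters row 2 and ejects 7; 7 enters row 1 and ejects 4. So w(7) = 4. P is now [[1, 7, 8], [3, 9], [5]].
Step i=6: Q has 6 at row 2, column 2; remove 9 from row 2 of P and reverse-bump: 9 enters row 1 and ejects 8. So w(6) = 8. P is now [[1, 7, 9], [3], [5]].
Step i=5: Q has 5 at row 1, column 3; remove that cell from P, ejecting 9. So w(5) = 9. P is now [[1, 7], [3], [5]].
Step i=4: Q has 4 at row 3, column 1; remove 5 from row 3 of P and reverse-bump: 5 enters row 2 and ejects 3; 3 enters row 1 and ejects 1. So w(4) = 1. P is now [[3, 7], [5]].
Step i=3: Q has 3 at row 2, column 1; remove 5 from row 2 of P and reverse-bump: 5 enters row 1 and ejects 3. So w(3) = 3. P is now [[5, 7]].
Step i=2: Q has 2 at row 1, column 2; remove that cell from P, ejecting 7. So w(2) = 7. P is now [[5]].
Step i=1: Q has 1 at row 1, column 1; remove that cell from P, ejecting 5. So w(1) = 5. P is now [].

So w = 5 7 3 1 9 8 4 6 2 10.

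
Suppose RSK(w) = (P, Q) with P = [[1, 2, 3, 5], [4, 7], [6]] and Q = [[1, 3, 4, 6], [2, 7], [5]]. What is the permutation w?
Reverse the RSK construction: for i from n down to 1, find the cell of Q containing i, remove the entry at that cell from P, and reverse-bump it up through P; the value ejected from row 1 is w(i).

Step i=7: Q has 7 at row 2, column 2; remove 7 from row 2 of P and reverse-bump: 7 enters row 1 and ejects 5. So w(7) = 5. P is now [[1, 2, 3, 7], [4], [6]].
Step i=6: Q has 6 at row 1, column 4; remove that cell from P, ejecting 7. So w(6) = 7. P is now [[1, 2, 3], [4], [6]].
Step i=5: Q has 5 at row 3, column 1; remove 6 from row 3 of P and reverse-bump: 6 enters row 2 and ejects 4; 4 enters row 1 and ejects 3. So w(5) = 3. P is now [[1, 2, 4], [6]].
Step i=4: Q has 4 at row 1, column 3; remove that cell from P, ejecting 4. So w(4) = 4. P is now [[1, 2], [6]].
Step i=3: Q has 3 at row 1, column 2; remove that cell from P, ejecting 2. So w(3) = 2. P is now [[1], [6]].
Step i=2: Q has 2 at row 2, column 1; remove 6 from row 2 of P and reverse-bump: 6 enters row 1 and ejects 1. So w(2) = 1. P is now [[6]].
Step i=1: Q has 1 at row 1, column 1; remove that cell from P, ejecting 6. So w(1) = 6. P is now [].

So w = 6 1 2 4 3 7 5.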